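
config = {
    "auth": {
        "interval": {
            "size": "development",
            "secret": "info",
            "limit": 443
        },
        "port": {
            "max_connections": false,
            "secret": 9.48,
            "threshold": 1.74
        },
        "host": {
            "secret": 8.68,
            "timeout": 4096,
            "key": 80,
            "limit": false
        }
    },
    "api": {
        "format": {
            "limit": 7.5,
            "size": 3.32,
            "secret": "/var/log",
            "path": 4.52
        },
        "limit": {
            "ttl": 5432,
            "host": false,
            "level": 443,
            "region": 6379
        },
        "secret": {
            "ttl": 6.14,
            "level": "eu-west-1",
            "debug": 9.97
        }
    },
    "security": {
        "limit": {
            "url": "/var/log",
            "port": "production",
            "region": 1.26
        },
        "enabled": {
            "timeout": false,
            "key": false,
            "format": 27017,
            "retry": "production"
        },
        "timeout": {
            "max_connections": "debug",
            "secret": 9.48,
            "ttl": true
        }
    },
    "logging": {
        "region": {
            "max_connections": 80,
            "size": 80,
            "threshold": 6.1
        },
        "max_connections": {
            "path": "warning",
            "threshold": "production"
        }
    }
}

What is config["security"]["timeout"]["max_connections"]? "debug"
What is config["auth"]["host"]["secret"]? 8.68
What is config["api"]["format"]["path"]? 4.52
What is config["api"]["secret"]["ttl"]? 6.14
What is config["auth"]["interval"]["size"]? "development"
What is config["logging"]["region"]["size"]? 80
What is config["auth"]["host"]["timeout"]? 4096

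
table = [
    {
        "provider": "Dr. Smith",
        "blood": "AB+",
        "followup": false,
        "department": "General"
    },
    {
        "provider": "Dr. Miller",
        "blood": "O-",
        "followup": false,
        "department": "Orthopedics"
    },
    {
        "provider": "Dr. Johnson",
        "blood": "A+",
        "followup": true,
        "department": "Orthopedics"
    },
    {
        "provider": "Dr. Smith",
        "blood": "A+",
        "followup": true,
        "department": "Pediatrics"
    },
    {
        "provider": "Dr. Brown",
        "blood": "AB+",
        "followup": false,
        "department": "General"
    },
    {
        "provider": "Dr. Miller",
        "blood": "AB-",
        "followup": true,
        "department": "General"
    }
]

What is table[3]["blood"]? "A+"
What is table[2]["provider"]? "Dr. Johnson"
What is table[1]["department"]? "Orthopedics"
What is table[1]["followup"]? False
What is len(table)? 6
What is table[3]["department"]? "Pediatrics"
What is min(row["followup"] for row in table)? False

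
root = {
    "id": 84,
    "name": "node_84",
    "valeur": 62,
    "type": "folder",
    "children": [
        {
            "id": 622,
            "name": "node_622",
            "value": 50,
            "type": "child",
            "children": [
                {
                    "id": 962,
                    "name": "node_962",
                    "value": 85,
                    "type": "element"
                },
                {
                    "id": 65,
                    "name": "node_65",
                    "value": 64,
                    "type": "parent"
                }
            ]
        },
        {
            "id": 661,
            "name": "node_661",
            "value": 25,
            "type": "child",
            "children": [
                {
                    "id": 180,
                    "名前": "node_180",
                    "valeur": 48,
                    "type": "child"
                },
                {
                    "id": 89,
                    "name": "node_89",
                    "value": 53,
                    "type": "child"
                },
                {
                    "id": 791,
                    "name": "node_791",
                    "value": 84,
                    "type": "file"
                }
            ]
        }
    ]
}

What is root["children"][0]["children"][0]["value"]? 85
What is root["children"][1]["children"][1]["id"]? 89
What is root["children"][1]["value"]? 25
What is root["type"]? "folder"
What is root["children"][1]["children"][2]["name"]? "node_791"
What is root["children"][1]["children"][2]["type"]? "file"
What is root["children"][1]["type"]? "child"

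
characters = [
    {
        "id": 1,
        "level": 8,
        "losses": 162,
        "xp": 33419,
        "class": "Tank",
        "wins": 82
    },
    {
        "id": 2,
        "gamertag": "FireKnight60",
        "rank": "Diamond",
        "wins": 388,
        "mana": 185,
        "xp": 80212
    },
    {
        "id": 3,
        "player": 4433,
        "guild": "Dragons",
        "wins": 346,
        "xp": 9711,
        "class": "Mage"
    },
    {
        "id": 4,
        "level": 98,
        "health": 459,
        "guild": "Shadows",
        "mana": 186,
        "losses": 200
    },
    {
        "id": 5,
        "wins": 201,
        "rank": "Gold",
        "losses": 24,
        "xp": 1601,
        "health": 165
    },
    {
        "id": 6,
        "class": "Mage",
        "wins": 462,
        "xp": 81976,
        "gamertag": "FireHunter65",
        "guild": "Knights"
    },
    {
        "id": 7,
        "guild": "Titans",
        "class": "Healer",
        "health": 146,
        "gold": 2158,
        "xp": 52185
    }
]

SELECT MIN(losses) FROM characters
24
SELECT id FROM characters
[1, 2, 3, 4, 5, 6, 7]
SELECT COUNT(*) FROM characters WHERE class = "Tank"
1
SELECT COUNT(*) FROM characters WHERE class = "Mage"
2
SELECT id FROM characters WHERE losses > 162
[4]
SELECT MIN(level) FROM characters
8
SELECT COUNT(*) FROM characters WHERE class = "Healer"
1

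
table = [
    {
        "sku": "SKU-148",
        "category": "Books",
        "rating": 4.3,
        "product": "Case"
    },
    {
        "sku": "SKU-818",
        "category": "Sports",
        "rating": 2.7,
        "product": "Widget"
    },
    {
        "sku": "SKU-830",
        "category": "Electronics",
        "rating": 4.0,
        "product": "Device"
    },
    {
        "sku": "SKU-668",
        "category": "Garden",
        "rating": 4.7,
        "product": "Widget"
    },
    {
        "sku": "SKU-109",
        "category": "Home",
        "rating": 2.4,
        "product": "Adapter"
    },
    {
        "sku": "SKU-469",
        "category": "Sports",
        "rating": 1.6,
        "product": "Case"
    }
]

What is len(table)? 6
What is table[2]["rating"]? 4.0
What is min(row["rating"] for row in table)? 1.6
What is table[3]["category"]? "Garden"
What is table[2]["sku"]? "SKU-830"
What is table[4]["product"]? "Adapter"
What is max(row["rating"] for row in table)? 4.7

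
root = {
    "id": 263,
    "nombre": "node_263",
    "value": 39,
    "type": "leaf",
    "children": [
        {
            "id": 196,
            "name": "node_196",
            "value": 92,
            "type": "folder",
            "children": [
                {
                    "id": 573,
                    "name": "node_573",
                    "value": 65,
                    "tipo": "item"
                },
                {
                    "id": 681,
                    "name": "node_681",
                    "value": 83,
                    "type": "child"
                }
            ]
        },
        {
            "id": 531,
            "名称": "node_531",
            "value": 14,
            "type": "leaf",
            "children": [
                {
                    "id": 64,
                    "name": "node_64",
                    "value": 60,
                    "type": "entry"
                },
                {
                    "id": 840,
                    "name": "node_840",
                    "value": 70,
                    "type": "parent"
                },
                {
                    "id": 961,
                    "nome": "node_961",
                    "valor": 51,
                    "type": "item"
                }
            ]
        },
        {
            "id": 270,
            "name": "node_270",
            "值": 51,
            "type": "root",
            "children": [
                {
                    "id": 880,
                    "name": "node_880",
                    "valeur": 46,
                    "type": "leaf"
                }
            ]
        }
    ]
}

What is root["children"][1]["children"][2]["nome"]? "node_961"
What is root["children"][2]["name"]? "node_270"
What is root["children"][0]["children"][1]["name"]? "node_681"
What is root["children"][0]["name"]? "node_196"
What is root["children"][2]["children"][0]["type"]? "leaf"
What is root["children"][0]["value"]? 92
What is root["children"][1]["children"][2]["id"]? 961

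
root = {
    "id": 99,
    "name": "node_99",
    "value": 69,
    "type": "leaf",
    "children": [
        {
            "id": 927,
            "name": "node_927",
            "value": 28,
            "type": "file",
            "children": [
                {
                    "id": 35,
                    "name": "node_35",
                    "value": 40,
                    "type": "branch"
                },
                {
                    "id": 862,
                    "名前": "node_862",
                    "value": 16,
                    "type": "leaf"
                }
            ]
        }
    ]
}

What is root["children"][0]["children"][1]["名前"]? "node_862"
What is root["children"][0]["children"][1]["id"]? 862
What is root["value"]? 69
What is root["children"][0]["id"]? 927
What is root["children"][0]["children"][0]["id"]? 35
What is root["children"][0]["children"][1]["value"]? 16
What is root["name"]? "node_99"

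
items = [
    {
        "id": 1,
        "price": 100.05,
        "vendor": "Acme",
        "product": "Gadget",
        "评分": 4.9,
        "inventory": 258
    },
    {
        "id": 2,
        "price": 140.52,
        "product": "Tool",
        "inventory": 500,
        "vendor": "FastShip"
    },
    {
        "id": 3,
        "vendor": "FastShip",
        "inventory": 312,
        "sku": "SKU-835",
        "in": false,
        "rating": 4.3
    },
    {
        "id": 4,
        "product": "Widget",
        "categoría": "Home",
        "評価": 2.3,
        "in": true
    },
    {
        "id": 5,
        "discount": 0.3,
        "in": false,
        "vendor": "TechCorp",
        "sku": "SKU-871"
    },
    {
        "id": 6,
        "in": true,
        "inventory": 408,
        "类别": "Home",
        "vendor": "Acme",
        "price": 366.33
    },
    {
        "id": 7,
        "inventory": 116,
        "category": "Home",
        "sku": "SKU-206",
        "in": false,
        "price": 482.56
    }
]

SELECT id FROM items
[1, 2, 3, 4, 5, 6, 7]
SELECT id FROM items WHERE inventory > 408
[2]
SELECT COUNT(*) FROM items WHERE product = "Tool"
1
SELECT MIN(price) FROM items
100.05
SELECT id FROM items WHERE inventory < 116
[]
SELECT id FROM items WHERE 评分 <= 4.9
[1]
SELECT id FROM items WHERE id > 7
[]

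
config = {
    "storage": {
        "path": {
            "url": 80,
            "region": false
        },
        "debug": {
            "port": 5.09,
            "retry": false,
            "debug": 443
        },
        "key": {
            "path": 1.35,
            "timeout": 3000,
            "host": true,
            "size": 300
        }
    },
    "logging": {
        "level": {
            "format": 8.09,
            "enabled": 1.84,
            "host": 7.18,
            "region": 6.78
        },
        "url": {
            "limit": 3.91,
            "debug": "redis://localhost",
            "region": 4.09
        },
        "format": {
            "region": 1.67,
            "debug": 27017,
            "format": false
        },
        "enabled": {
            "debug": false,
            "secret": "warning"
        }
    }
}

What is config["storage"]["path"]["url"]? 80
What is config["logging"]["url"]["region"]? 4.09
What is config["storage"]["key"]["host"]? True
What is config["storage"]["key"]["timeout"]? 3000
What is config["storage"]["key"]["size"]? 300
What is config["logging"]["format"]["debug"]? 27017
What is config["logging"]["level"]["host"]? 7.18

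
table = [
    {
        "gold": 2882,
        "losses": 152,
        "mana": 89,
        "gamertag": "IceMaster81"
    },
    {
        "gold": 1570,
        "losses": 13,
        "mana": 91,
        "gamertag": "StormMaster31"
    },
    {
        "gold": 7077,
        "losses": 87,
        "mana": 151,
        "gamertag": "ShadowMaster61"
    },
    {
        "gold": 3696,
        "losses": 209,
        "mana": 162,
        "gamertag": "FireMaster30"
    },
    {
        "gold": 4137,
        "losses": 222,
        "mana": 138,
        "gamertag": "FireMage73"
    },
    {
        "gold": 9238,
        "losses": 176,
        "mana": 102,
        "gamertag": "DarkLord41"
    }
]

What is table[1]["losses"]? 13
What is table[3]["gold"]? 3696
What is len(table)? 6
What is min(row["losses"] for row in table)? 13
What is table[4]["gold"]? 4137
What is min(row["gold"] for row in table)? 1570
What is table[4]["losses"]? 222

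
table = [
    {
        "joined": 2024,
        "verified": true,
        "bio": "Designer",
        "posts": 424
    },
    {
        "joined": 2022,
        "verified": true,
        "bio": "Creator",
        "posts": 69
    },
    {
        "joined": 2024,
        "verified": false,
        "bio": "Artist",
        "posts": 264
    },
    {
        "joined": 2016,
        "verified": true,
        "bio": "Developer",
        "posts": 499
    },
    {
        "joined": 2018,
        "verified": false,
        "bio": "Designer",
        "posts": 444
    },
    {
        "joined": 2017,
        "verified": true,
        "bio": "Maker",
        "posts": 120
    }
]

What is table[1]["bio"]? "Creator"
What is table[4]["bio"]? "Designer"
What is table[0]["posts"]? 424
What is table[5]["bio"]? "Maker"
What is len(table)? 6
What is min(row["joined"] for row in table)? 2016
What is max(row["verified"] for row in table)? True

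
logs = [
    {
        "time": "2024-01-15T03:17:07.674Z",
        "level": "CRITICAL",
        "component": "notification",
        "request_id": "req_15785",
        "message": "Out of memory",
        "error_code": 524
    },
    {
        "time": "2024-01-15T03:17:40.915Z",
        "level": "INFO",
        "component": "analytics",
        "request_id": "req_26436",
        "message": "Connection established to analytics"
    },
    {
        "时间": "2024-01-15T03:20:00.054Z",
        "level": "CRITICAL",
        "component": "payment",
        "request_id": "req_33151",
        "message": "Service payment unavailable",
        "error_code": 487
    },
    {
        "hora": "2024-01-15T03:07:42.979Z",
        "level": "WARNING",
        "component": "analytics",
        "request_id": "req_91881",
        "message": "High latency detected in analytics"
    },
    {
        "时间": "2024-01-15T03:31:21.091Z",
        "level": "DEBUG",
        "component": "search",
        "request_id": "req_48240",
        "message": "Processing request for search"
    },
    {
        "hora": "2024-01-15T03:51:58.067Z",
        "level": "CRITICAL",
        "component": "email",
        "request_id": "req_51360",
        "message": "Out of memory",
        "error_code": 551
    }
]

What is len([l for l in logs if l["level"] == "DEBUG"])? 1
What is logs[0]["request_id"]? "req_15785"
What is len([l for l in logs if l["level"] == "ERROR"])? 0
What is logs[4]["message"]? "Processing request for search"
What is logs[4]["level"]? "DEBUG"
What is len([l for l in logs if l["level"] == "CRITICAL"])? 3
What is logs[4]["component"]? "search"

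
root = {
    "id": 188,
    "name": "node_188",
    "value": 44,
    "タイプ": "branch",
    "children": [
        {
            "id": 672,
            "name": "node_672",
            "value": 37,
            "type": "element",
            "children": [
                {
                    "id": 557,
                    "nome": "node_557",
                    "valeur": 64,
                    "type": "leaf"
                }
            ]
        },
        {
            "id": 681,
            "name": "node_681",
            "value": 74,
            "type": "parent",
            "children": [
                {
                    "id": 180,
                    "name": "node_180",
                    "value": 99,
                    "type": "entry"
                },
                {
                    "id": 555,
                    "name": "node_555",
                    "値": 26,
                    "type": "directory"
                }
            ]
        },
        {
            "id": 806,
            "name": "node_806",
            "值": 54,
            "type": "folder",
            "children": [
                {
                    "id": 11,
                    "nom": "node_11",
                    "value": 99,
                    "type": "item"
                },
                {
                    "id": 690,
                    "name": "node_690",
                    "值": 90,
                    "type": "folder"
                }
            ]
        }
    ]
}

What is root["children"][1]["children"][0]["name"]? "node_180"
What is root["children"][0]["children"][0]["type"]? "leaf"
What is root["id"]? 188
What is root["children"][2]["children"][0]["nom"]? "node_11"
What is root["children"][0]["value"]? 37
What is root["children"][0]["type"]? "element"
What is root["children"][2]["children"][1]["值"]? 90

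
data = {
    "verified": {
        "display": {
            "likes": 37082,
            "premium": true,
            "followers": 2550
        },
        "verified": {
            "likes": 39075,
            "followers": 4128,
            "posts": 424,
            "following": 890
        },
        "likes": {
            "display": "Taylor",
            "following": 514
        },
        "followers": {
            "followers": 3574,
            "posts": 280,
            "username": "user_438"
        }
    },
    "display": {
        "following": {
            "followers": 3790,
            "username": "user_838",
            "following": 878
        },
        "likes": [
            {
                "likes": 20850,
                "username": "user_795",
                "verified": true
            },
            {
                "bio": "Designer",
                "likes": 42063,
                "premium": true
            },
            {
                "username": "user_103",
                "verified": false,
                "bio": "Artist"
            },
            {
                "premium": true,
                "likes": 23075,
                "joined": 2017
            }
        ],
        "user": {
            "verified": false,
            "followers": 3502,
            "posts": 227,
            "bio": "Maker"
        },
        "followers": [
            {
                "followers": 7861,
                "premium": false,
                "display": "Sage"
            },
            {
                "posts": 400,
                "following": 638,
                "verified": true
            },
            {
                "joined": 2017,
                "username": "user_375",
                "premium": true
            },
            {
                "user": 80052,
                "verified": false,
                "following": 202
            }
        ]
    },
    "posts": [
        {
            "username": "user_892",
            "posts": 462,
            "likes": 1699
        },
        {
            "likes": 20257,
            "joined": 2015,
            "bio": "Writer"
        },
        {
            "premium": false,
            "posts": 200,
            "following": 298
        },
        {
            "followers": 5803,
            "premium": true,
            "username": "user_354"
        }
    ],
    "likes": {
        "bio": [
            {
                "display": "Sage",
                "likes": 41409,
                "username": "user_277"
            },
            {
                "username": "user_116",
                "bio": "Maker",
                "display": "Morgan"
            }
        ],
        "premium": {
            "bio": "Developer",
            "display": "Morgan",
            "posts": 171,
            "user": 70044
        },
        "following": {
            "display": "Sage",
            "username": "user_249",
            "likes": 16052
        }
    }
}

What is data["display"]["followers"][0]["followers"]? 7861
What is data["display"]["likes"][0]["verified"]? True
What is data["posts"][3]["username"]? "user_354"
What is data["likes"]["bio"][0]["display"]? "Sage"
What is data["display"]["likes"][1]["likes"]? 42063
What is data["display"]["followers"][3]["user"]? 80052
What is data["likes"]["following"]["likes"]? 16052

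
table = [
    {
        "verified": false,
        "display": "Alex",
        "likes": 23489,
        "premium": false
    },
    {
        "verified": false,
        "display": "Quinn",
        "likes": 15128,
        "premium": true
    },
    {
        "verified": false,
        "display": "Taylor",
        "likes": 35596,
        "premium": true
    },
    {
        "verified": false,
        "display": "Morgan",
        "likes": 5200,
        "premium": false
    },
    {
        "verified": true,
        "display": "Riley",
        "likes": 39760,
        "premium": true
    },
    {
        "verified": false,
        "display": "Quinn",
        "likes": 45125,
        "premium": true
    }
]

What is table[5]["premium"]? True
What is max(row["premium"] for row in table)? True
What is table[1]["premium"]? True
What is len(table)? 6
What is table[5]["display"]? "Quinn"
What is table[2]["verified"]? False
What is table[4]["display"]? "Riley"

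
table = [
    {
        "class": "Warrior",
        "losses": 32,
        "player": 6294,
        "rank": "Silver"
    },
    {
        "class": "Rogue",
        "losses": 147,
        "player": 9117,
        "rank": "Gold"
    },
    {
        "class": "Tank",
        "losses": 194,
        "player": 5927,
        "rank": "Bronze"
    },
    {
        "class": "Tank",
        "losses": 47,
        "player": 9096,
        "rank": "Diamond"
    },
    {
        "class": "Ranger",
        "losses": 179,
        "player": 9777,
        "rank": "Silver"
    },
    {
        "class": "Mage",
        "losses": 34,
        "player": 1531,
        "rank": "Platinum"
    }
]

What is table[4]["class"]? "Ranger"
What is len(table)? 6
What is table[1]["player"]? 9117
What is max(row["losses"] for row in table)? 194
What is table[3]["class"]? "Tank"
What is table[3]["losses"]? 47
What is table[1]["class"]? "Rogue"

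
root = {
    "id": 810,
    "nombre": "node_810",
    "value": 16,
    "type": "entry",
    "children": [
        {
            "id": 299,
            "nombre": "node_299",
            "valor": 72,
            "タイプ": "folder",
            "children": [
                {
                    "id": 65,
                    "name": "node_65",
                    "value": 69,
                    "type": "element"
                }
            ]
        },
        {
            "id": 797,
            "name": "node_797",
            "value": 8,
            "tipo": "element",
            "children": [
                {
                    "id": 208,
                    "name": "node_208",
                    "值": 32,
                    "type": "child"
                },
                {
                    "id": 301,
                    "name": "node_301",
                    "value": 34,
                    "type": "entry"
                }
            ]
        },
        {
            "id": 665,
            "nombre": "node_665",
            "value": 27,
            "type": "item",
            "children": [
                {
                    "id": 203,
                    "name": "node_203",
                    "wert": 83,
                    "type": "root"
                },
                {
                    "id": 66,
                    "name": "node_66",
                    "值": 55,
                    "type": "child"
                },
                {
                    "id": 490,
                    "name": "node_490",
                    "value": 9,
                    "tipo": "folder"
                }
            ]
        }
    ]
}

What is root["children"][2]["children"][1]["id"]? 66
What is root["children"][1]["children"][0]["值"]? 32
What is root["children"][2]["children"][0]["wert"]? 83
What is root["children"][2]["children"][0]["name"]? "node_203"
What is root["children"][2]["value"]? 27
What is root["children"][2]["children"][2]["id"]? 490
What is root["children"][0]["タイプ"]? "folder"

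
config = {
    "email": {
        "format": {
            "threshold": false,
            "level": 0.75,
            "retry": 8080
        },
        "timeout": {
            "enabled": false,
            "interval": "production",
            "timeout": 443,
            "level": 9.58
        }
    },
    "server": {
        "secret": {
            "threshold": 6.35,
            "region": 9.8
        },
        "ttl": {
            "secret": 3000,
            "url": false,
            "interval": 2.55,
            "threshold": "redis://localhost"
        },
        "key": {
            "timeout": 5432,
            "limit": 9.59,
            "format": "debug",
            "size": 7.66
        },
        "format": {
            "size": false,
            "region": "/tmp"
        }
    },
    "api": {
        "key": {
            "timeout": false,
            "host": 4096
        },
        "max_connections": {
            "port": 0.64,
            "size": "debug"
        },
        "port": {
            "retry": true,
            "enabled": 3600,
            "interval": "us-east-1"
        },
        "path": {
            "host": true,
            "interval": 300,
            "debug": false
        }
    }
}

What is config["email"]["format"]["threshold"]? False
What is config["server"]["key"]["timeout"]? 5432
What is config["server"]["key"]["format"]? "debug"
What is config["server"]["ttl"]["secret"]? 3000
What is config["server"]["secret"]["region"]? 9.8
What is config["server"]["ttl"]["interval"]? 2.55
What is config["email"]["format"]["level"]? 0.75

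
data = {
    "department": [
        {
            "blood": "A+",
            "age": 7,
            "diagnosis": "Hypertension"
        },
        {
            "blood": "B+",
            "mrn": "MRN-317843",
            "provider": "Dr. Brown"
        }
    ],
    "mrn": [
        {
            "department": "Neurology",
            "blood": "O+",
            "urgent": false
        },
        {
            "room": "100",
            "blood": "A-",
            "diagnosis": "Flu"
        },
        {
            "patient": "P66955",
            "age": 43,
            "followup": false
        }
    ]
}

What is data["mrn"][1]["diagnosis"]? "Flu"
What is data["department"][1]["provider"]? "Dr. Brown"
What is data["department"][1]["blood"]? "B+"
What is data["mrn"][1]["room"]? "100"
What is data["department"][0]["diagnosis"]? "Hypertension"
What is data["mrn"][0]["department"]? "Neurology"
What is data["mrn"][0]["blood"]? "O+"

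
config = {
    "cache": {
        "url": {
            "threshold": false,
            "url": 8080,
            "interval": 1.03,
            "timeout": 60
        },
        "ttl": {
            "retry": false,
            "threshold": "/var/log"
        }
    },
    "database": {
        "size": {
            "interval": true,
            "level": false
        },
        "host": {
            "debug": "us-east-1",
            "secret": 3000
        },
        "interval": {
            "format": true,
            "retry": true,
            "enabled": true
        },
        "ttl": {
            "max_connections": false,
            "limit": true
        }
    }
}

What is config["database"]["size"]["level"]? False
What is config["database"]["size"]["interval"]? True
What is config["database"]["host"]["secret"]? 3000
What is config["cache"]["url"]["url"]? 8080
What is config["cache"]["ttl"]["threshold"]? "/var/log"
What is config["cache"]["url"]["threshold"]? False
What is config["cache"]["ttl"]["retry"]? False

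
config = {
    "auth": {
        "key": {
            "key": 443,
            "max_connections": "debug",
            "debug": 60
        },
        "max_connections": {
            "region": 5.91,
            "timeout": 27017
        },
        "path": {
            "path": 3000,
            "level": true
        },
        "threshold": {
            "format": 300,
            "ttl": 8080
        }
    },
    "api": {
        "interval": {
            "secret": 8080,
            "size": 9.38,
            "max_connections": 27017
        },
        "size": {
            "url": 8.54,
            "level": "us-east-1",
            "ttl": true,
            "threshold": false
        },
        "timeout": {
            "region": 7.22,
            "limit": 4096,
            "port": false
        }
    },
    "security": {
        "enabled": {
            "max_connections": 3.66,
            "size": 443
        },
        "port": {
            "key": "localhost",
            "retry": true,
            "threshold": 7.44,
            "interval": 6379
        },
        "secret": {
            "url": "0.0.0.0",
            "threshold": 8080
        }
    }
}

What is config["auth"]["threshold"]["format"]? 300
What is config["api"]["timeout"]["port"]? False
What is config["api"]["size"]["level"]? "us-east-1"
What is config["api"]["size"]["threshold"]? False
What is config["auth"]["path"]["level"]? True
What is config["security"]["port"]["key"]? "localhost"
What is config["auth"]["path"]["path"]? 3000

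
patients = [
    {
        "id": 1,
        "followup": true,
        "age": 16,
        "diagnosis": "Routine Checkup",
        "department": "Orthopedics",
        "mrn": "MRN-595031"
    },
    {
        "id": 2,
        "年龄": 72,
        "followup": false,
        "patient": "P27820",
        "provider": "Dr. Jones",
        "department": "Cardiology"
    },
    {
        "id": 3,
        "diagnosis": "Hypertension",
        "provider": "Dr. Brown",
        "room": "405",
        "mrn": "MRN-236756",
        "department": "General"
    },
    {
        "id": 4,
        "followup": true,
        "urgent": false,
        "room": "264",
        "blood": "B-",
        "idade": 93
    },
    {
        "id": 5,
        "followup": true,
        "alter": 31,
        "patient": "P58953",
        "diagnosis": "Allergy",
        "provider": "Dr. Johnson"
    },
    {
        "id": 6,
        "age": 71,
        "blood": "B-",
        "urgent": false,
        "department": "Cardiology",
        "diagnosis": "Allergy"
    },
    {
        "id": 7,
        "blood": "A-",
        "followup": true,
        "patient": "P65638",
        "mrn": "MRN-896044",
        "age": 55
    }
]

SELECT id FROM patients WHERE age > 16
[6, 7]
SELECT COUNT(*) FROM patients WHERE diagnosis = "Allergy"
2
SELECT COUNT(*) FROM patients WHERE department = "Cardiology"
2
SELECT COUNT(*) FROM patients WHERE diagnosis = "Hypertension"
1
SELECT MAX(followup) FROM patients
True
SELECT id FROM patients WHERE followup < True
[2]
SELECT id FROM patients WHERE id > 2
[3, 4, 5, 6, 7]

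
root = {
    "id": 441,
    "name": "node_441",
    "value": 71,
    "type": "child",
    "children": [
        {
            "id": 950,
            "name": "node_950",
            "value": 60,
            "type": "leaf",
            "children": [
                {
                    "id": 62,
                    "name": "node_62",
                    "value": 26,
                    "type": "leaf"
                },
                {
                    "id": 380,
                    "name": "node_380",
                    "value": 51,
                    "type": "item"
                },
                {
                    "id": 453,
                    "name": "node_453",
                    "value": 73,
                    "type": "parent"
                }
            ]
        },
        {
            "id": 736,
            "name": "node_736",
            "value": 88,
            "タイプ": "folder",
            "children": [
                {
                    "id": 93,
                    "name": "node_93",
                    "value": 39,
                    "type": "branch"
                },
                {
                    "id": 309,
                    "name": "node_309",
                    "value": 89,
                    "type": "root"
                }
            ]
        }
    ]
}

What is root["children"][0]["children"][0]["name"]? "node_62"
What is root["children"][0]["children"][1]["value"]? 51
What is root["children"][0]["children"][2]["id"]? 453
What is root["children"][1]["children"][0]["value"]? 39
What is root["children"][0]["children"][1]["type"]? "item"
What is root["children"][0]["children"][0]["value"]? 26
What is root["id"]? 441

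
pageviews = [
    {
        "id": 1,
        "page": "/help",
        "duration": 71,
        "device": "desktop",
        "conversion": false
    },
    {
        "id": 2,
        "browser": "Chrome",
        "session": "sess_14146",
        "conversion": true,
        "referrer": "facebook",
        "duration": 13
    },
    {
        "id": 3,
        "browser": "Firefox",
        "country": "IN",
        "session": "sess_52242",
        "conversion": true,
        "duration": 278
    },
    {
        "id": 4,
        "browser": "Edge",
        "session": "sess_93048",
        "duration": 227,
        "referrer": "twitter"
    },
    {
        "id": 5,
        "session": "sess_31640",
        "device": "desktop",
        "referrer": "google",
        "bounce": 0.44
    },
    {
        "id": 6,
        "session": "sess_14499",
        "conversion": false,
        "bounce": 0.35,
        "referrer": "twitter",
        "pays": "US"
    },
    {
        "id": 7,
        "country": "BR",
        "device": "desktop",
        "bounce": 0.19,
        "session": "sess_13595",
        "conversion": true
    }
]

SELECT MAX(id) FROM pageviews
7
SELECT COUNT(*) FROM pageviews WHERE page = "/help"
1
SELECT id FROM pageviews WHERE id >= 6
[6, 7]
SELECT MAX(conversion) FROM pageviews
True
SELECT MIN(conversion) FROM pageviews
False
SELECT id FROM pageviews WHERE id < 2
[1]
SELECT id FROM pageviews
[1, 2, 3, 4, 5, 6, 7]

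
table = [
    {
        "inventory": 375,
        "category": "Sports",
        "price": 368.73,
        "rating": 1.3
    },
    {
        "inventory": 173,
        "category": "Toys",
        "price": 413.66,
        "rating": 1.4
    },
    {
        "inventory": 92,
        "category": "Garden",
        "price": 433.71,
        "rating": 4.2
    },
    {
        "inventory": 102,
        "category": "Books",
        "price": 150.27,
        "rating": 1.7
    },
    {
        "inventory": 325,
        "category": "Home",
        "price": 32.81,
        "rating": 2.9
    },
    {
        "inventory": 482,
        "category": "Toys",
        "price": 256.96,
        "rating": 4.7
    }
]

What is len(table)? 6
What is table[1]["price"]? 413.66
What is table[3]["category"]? "Books"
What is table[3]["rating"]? 1.7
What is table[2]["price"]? 433.71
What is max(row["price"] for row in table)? 433.71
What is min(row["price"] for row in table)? 32.81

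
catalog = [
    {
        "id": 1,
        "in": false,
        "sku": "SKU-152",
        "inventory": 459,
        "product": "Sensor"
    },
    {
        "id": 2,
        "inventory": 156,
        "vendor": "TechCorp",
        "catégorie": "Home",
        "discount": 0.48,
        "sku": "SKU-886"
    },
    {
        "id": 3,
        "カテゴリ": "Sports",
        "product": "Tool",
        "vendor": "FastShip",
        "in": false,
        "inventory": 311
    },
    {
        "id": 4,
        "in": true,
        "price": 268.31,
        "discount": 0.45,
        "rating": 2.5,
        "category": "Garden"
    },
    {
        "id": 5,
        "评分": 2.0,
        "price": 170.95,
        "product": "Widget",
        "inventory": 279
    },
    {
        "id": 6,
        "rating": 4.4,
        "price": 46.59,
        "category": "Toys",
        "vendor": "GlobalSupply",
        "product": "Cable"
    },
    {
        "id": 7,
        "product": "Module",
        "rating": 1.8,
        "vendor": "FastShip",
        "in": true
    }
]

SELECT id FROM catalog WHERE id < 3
[1, 2]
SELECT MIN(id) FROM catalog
1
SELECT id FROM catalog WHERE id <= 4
[1, 2, 3, 4]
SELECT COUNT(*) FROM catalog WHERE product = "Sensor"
1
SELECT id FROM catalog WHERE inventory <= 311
[2, 3, 5]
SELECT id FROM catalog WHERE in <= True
[1, 3, 4, 7]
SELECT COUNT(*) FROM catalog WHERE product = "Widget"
1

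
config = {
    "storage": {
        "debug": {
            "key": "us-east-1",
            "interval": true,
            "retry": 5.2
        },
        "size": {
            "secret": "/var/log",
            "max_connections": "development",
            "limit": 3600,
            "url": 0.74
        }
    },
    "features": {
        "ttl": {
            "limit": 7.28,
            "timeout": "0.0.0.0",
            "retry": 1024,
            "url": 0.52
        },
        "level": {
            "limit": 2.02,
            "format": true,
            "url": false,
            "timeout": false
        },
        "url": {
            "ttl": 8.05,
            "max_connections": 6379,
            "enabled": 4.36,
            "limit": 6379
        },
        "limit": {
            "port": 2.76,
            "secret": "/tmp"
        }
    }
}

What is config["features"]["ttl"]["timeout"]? "0.0.0.0"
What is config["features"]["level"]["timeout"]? False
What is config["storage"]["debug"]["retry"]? 5.2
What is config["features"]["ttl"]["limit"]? 7.28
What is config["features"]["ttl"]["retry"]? 1024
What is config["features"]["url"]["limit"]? 6379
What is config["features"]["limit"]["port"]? 2.76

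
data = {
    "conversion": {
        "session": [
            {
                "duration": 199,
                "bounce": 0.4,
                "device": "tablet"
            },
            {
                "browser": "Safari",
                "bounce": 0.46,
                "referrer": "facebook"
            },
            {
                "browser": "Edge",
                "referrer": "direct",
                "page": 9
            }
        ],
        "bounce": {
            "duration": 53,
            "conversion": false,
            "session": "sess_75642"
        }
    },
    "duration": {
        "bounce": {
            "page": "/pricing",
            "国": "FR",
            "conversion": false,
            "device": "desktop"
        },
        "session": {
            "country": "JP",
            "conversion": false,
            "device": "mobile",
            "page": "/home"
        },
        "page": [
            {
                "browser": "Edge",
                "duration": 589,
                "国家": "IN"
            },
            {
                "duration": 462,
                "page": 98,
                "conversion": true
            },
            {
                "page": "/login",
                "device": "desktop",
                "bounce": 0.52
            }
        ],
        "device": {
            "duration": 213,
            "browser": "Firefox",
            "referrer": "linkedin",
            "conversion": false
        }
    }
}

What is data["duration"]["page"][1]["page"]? 98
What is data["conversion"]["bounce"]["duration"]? 53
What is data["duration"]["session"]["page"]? "/home"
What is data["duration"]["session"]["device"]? "mobile"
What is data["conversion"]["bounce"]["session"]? "sess_75642"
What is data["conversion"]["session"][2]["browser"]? "Edge"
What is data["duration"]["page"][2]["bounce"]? 0.52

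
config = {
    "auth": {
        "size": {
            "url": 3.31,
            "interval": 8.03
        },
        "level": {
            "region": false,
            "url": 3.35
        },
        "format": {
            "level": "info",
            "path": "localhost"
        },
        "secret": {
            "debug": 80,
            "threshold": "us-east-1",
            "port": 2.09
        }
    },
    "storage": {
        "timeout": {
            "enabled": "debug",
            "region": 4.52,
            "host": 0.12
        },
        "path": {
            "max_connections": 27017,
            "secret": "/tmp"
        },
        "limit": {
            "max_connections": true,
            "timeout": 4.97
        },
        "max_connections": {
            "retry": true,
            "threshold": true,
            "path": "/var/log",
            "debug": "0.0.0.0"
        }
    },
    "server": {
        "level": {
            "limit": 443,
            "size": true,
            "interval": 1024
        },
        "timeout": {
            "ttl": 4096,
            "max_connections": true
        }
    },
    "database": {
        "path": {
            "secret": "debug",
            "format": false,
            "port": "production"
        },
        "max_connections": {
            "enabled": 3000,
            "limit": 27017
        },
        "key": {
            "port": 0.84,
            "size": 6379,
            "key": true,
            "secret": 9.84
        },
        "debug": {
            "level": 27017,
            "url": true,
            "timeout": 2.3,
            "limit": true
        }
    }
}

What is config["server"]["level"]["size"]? True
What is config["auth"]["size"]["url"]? 3.31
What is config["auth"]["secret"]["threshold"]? "us-east-1"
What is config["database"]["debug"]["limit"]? True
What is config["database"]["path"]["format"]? False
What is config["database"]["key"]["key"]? True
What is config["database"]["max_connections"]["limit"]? 27017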